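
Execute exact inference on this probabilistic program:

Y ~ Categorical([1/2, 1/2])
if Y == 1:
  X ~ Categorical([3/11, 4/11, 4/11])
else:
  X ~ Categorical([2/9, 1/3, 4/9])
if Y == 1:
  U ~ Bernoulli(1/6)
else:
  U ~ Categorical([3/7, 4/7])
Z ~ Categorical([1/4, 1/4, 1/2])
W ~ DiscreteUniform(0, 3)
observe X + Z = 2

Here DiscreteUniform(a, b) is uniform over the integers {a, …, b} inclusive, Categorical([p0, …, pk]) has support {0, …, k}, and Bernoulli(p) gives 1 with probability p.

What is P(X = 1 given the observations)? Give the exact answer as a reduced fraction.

Enumerate traces; 48 have nonzero weight after conditioning:
  (Y=0, X=0, U=0, Z=2, W=0) weight 1/168
  (Y=0, X=0, U=0, Z=2, W=1) weight 1/168
  (Y=0, X=0, U=0, Z=2, W=2) weight 1/168
  (Y=0, X=0, U=0, Z=2, W=3) weight 1/168
  (Y=0, X=0, U=1, Z=2, W=0) weight 1/126
  (Y=0, X=0, U=1, Z=2, W=1) weight 1/126
  (Y=0, X=0, U=1, Z=2, W=2) weight 1/126
  (Y=0, X=0, U=1, Z=2, W=3) weight 1/126
  (Y=0, X=1, U=0, Z=1, W=0) weight 1/224
  (Y=0, X=2, U=0, Z=0, W=0) weight 1/168
  … 38 more
Group by X:
  weight(X=0) = 49/396
  weight(X=1) = 23/264
  weight(X=2) = 10/99
Total weight = 49/396 + 23/264 + 10/99 = 247/792
P(X=0 | obs) = 49/396 / 247/792 = 98/247
P(X=1 | obs) = 23/264 / 247/792 = 69/247
P(X=2 | obs) = 10/99 / 247/792 = 80/247

P(X = 1 | obs) = 69/247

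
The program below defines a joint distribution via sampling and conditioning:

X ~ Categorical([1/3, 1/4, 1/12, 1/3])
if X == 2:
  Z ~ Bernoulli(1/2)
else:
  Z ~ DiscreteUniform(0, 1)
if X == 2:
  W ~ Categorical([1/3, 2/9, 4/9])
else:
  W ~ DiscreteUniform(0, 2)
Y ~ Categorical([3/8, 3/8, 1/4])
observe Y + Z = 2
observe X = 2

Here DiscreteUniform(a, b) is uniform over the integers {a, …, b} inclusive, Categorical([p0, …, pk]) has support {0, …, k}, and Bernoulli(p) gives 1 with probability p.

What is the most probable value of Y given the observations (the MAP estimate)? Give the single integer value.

argmax_v P(Y = v | obs) = 1

Enumerate traces; 6 have nonzero weight after conditioning:
  (X=2, Z=0, W=0, Y=2) weight 1/288
  (X=2, Z=0, W=1, Y=2) weight 1/432
  (X=2, Z=0, W=2, Y=2) weight 1/216
  (X=2, Z=1, W=0, Y=1) weight 1/192
  (X=2, Z=1, W=1, Y=1) weight 1/288
  (X=2, Z=1, W=2, Y=1) weight 1/144
Group by Y:
  weight(Y=1) = 1/64
  weight(Y=2) = 1/96
Total weight = 1/64 + 1/96 = 5/192
P(Y=1 | obs) = 1/64 / 5/192 = 3/5
P(Y=2 | obs) = 1/96 / 5/192 = 2/5
argmax = 1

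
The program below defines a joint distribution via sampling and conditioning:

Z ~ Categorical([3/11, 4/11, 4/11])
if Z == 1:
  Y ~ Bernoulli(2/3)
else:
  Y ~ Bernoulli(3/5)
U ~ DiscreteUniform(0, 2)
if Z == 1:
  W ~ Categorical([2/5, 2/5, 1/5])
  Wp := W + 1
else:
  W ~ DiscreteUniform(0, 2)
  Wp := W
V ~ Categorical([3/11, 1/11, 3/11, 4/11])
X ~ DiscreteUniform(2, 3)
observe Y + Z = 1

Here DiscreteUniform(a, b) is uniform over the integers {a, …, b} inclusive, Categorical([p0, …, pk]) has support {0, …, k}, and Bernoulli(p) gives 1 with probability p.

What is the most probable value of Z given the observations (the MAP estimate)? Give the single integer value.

argmax_v P(Z = v | obs) = 0

Enumerate traces; 144 have nonzero weight after conditioning:
  (Z=0, Y=1, U=0, W=0, V=0, X=2) weight 3/1210
  (Z=0, Y=1, U=0, W=0, V=0, X=3) weight 3/1210
  (Z=0, Y=1, U=0, W=0, V=1, X=2) weight 1/1210
  (Z=0, Y=1, U=0, W=0, V=1, X=3) weight 1/1210
  (Z=0, Y=1, U=0, W=0, V=2, X=2) weight 3/1210
  (Z=0, Y=1, U=0, W=0, V=2, X=3) weight 3/1210
  (Z=0, Y=1, U=0, W=0, V=3, X=2) weight 2/605
  (Z=0, Y=1, U=0, W=0, V=3, X=3) weight 2/605
  (Z=1, Y=0, U=0, W=0, V=0, X=2) weight 4/1815
  … 135 more
Group by Z:
  weight(Z=0) = 9/55
  weight(Z=1) = 4/33
Total weight = 9/55 + 4/33 = 47/165
P(Z=0 | obs) = 9/55 / 47/165 = 27/47
P(Z=1 | obs) = 4/33 / 47/165 = 20/47
argmax = 0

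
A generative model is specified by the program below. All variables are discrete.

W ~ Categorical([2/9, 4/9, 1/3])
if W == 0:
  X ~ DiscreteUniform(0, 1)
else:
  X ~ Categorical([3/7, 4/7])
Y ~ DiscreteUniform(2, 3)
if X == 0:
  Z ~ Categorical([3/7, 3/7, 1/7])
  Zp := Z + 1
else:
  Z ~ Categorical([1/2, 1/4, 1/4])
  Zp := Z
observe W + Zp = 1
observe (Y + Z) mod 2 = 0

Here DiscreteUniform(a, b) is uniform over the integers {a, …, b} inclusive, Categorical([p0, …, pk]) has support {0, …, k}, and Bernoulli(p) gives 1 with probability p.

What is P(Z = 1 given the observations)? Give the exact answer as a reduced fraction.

P(Z = 1 | obs) = 7/51

Enumerate traces; 3 have nonzero weight after conditioning:
  (W=0, X=0, Y=2, Z=0) weight 1/42
  (W=0, X=1, Y=3, Z=1) weight 1/72
  (W=1, X=1, Y=2, Z=0) weight 4/63
Group by Z:
  weight(Z=0) = 11/126
  weight(Z=1) = 1/72
Total weight = 11/126 + 1/72 = 17/168
P(Z=0 | obs) = 11/126 / 17/168 = 44/51
P(Z=1 | obs) = 1/72 / 17/168 = 7/51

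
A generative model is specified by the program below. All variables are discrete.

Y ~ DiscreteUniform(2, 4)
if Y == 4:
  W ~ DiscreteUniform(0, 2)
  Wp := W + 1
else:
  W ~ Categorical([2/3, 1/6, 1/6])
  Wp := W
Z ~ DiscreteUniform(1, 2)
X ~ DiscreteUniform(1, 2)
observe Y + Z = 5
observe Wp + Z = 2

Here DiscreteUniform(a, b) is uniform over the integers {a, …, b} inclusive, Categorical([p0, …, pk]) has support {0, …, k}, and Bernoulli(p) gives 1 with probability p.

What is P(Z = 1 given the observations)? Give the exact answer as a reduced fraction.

Enumerate traces; 4 have nonzero weight after conditioning:
  (Y=3, W=0, Z=2, X=1) weight 1/18
  (Y=3, W=0, Z=2, X=2) weight 1/18
  (Y=4, W=0, Z=1, X=1) weight 1/36
  (Y=4, W=0, Z=1, X=2) weight 1/36
Group by Z:
  weight(Z=1) = 1/18
  weight(Z=2) = 1/9
Total weight = 1/18 + 1/9 = 1/6
P(Z=1 | obs) = 1/18 / 1/6 = 1/3
P(Z=2 | obs) = 1/9 / 1/6 = 2/3

P(Z = 1 | obs) = 1/3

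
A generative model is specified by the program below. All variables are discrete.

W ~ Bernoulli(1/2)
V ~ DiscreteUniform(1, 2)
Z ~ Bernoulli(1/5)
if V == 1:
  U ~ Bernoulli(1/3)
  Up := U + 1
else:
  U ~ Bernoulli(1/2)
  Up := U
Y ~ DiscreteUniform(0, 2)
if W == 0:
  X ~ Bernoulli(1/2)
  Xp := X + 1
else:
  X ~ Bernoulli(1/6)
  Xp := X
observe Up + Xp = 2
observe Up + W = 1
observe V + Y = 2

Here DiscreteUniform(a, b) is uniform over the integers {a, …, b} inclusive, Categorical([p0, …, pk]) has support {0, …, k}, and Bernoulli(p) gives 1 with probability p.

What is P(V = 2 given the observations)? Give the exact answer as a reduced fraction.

P(V = 2 | obs) = 3/7

Enumerate traces; 4 have nonzero weight after conditioning:
  (W=0, V=1, Z=0, U=0, Y=1, X=0) weight 1/45
  (W=0, V=1, Z=1, U=0, Y=1, X=0) weight 1/180
  (W=0, V=2, Z=0, U=1, Y=0, X=0) weight 1/60
  (W=0, V=2, Z=1, U=1, Y=0, X=0) weight 1/240
Group by V:
  weight(V=1) = 1/36
  weight(V=2) = 1/48
Total weight = 1/36 + 1/48 = 7/144
P(V=1 | obs) = 1/36 / 7/144 = 4/7
P(V=2 | obs) = 1/48 / 7/144 = 3/7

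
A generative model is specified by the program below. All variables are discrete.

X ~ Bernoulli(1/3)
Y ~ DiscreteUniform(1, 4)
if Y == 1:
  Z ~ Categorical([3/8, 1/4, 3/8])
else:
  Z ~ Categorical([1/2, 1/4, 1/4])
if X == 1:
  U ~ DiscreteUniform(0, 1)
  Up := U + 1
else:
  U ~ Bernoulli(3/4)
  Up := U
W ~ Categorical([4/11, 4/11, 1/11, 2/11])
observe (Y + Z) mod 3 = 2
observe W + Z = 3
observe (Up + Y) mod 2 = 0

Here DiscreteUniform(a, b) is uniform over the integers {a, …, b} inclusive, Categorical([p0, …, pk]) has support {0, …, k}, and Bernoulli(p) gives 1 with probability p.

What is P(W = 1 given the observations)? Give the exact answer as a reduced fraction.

Enumerate traces; 8 have nonzero weight after conditioning:
  (X=0, Y=1, Z=1, U=1, W=2) weight 1/352
  (X=0, Y=2, Z=0, U=0, W=3) weight 1/264
  (X=0, Y=3, Z=2, U=1, W=1) weight 1/88
  (X=0, Y=4, Z=1, U=0, W=2) weight 1/1056
  (X=1, Y=1, Z=1, U=0, W=2) weight 1/1056
  (X=1, Y=2, Z=0, U=1, W=3) weight 1/264
  (X=1, Y=3, Z=2, U=0, W=1) weight 1/264
  (X=1, Y=4, Z=1, U=1, W=2) weight 1/1056
Group by W:
  weight(W=1) = 1/66
  weight(W=2) = 1/176
  weight(W=3) = 1/132
Total weight = 1/66 + 1/176 + 1/132 = 5/176
P(W=1 | obs) = 1/66 / 5/176 = 8/15
P(W=2 | obs) = 1/176 / 5/176 = 1/5
P(W=3 | obs) = 1/132 / 5/176 = 4/15

P(W = 1 | obs) = 8/15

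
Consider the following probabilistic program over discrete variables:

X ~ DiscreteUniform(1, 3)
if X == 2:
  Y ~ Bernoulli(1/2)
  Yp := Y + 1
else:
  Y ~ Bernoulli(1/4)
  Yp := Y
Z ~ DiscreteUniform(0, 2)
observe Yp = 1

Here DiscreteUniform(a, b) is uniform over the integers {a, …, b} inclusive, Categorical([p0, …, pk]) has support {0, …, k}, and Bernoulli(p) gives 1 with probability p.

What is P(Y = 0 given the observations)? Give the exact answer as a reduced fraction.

Enumerate traces; 9 have nonzero weight after conditioning:
  (X=1, Y=1, Z=0) weight 1/36
  (X=1, Y=1, Z=1) weight 1/36
  (X=1, Y=1, Z=2) weight 1/36
  (X=2, Y=0, Z=0) weight 1/18
  (X=2, Y=0, Z=1) weight 1/18
  (X=2, Y=0, Z=2) weight 1/18
  (X=3, Y=1, Z=0) weight 1/36
  (X=3, Y=1, Z=1) weight 1/36
  … 1 more
Group by Y:
  weight(Y=0) = 1/6
  weight(Y=1) = 1/6
Total weight = 1/6 + 1/6 = 1/3
P(Y=0 | obs) = 1/6 / 1/3 = 1/2
P(Y=1 | obs) = 1/6 / 1/3 = 1/2

P(Y = 0 | obs) = 1/2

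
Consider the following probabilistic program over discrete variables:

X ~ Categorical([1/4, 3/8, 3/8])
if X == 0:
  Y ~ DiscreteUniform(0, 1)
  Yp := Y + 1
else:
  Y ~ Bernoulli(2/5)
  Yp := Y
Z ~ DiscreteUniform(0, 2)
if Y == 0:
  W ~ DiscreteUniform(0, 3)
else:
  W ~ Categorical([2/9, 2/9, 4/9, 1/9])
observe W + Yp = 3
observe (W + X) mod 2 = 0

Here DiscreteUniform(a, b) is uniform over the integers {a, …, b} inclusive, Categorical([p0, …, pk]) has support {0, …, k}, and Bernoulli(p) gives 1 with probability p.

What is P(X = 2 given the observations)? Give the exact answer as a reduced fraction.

P(X = 2 | obs) = 16/37

Enumerate traces; 9 have nonzero weight after conditioning:
  (X=0, Y=0, Z=0, W=2) weight 1/96
  (X=0, Y=0, Z=1, W=2) weight 1/96
  (X=0, Y=0, Z=2, W=2) weight 1/96
  (X=1, Y=0, Z=0, W=3) weight 3/160
  (X=1, Y=0, Z=1, W=3) weight 3/160
  (X=1, Y=0, Z=2, W=3) weight 3/160
  (X=2, Y=1, Z=0, W=2) weight 1/45
  (X=2, Y=1, Z=1, W=2) weight 1/45
  … 1 more
Group by X:
  weight(X=0) = 1/32
  weight(X=1) = 9/160
  weight(X=2) = 1/15
Total weight = 1/32 + 9/160 + 1/15 = 37/240
P(X=0 | obs) = 1/32 / 37/240 = 15/74
P(X=1 | obs) = 9/160 / 37/240 = 27/74
P(X=2 | obs) = 1/15 / 37/240 = 16/37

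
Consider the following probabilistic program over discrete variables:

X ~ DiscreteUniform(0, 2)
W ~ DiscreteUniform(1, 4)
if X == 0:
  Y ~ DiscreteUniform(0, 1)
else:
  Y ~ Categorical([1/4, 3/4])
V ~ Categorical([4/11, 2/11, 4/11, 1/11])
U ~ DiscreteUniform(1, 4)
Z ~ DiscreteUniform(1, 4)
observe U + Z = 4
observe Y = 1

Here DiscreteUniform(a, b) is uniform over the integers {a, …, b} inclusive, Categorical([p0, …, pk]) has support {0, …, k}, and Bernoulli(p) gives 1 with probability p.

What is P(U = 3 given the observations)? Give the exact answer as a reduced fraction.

Enumerate traces; 144 have nonzero weight after conditioning:
  (X=0, W=1, Y=1, V=0, U=1, Z=3) weight 1/1056
  (X=0, W=1, Y=1, V=0, U=2, Z=2) weight 1/1056
  (X=0, W=1, Y=1, V=0, U=3, Z=1) weight 1/1056
  (X=0, W=1, Y=1, V=1, U=1, Z=3) weight 1/2112
  (X=0, W=1, Y=1, V=1, U=2, Z=2) weight 1/2112
  (X=0, W=1, Y=1, V=1, U=3, Z=1) weight 1/2112
  (X=0, W=1, Y=1, V=2, U=1, Z=3) weight 1/1056
  (X=0, W=1, Y=1, V=2, U=2, Z=2) weight 1/1056
  … 136 more
Group by U:
  weight(U=1) = 1/24
  weight(U=2) = 1/24
  weight(U=3) = 1/24
Total weight = 1/24 + 1/24 + 1/24 = 1/8
P(U=1 | obs) = 1/24 / 1/8 = 1/3
P(U=2 | obs) = 1/24 / 1/8 = 1/3
P(U=3 | obs) = 1/24 / 1/8 = 1/3

P(U = 3 | obs) = 1/3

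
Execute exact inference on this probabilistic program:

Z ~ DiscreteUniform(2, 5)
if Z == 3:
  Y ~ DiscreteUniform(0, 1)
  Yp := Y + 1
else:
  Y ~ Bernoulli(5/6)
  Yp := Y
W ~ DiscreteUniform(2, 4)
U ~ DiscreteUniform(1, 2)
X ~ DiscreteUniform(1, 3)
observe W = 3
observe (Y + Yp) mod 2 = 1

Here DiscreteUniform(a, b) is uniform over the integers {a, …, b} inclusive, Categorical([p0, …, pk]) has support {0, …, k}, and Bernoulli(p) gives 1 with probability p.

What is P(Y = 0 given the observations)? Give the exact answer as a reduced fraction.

P(Y = 0 | obs) = 1/2

Enumerate traces; 12 have nonzero weight after conditioning:
  (Z=3, Y=0, W=3, U=1, X=1) weight 1/144
  (Z=3, Y=0, W=3, U=1, X=2) weight 1/144
  (Z=3, Y=0, W=3, U=1, X=3) weight 1/144
  (Z=3, Y=0, W=3, U=2, X=1) weight 1/144
  (Z=3, Y=0, W=3, U=2, X=2) weight 1/144
  (Z=3, Y=0, W=3, U=2, X=3) weight 1/144
  (Z=3, Y=1, W=3, U=1, X=1) weight 1/144
  (Z=3, Y=1, W=3, U=1, X=2) weight 1/144
  … 4 more
Group by Y:
  weight(Y=0) = 1/24
  weight(Y=1) = 1/24
Total weight = 1/24 + 1/24 = 1/12
P(Y=0 | obs) = 1/24 / 1/12 = 1/2
P(Y=1 | obs) = 1/24 / 1/12 = 1/2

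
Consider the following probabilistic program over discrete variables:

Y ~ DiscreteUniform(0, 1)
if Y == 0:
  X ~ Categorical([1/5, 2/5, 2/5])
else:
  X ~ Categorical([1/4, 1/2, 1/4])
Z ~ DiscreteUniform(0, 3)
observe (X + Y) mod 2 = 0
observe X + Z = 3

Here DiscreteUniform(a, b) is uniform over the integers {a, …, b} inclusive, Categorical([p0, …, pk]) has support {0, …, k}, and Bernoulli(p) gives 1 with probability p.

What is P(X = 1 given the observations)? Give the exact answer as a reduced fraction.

P(X = 1 | obs) = 5/11

Enumerate traces; 3 have nonzero weight after conditioning:
  (Y=0, X=0, Z=3) weight 1/40
  (Y=0, X=2, Z=1) weight 1/20
  (Y=1, X=1, Z=2) weight 1/16
Group by X:
  weight(X=0) = 1/40
  weight(X=1) = 1/16
  weight(X=2) = 1/20
Total weight = 1/40 + 1/16 + 1/20 = 11/80
P(X=0 | obs) = 1/40 / 11/80 = 2/11
P(X=1 | obs) = 1/16 / 11/80 = 5/11
P(X=2 | obs) = 1/20 / 11/80 = 4/11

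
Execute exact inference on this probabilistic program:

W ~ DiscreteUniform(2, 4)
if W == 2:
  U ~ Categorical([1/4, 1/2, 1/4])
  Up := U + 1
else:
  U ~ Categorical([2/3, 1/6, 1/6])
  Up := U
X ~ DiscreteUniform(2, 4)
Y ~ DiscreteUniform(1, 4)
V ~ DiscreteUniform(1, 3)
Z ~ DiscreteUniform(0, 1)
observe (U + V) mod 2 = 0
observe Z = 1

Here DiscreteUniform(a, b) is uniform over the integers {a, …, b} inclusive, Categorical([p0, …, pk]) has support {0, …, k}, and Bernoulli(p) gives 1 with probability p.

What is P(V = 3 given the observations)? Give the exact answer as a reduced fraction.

P(V = 3 | obs) = 5/23

Enumerate traces; 144 have nonzero weight after conditioning:
  (W=2, U=0, X=2, Y=1, V=2, Z=1) weight 1/864
  (W=2, U=0, X=2, Y=2, V=2, Z=1) weight 1/864
  (W=2, U=0, X=2, Y=3, V=2, Z=1) weight 1/864
  (W=2, U=0, X=2, Y=4, V=2, Z=1) weight 1/864
  (W=2, U=0, X=3, Y=1, V=2, Z=1) weight 1/864
  (W=2, U=0, X=3, Y=2, V=2, Z=1) weight 1/864
  (W=2, U=0, X=3, Y=3, V=2, Z=1) weight 1/864
  (W=2, U=0, X=3, Y=4, V=2, Z=1) weight 1/864
  (W=2, U=1, X=2, Y=1, V=1, Z=1) weight 1/432
  (W=2, U=1, X=2, Y=1, V=3, Z=1) weight 1/432
  … 134 more
Group by V:
  weight(V=1) = 5/108
  weight(V=2) = 13/108
  weight(V=3) = 5/108
Total weight = 5/108 + 13/108 + 5/108 = 23/108
P(V=1 | obs) = 5/108 / 23/108 = 5/23
P(V=2 | obs) = 13/108 / 23/108 = 13/23
P(V=3 | obs) = 5/108 / 23/108 = 5/23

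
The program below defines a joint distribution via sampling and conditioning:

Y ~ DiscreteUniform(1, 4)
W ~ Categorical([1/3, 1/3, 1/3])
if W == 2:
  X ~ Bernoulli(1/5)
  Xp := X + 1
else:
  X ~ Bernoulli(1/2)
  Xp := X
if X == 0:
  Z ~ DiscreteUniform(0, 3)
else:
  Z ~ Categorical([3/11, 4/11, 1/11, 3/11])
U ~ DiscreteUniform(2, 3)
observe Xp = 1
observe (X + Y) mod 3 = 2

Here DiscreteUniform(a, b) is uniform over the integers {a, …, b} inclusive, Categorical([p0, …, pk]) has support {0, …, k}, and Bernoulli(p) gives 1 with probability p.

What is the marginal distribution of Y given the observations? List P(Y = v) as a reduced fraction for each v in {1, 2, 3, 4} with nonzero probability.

P(Y=1) = 5/14, P(Y=2) = 2/7, P(Y=4) = 5/14

Enumerate traces; 40 have nonzero weight after conditioning:
  (Y=1, W=0, X=1, Z=0, U=2) weight 1/176
  (Y=1, W=0, X=1, Z=0, U=3) weight 1/176
  (Y=1, W=0, X=1, Z=1, U=2) weight 1/132
  (Y=1, W=0, X=1, Z=1, U=3) weight 1/132
  (Y=1, W=0, X=1, Z=2, U=2) weight 1/528
  (Y=1, W=0, X=1, Z=2, U=3) weight 1/528
  (Y=1, W=0, X=1, Z=3, U=2) weight 1/176
  (Y=1, W=0, X=1, Z=3, U=3) weight 1/176
  (Y=2, W=2, X=0, Z=0, U=2) weight 1/120
  (Y=4, W=0, X=1, Z=0, U=2) weight 1/176
  … 30 more
Group by Y:
  weight(Y=1) = 1/12
  weight(Y=2) = 1/15
  weight(Y=4) = 1/12
Total weight = 1/12 + 1/15 + 1/12 = 7/30
P(Y=1 | obs) = 1/12 / 7/30 = 5/14
P(Y=2 | obs) = 1/15 / 7/30 = 2/7
P(Y=4 | obs) = 1/12 / 7/30 = 5/14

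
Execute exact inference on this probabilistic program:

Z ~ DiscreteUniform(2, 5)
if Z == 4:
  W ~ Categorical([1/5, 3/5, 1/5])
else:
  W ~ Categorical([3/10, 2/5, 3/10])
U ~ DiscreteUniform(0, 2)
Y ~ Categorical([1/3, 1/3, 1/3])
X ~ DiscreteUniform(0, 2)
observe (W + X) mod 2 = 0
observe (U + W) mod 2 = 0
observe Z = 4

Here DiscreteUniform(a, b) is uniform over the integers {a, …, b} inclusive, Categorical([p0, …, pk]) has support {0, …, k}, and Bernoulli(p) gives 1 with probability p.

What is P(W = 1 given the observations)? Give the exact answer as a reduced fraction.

Enumerate traces; 27 have nonzero weight after conditioning:
  (Z=4, W=0, U=0, Y=0, X=0) weight 1/540
  (Z=4, W=0, U=0, Y=0, X=2) weight 1/540
  (Z=4, W=0, U=0, Y=1, X=0) weight 1/540
  (Z=4, W=0, U=0, Y=1, X=2) weight 1/540
  (Z=4, W=0, U=0, Y=2, X=0) weight 1/540
  (Z=4, W=0, U=0, Y=2, X=2) weight 1/540
  (Z=4, W=0, U=2, Y=0, X=0) weight 1/540
  (Z=4, W=0, U=2, Y=0, X=2) weight 1/540
  (Z=4, W=1, U=1, Y=0, X=1) weight 1/180
  (Z=4, W=2, U=0, Y=0, X=0) weight 1/540
  … 17 more
Group by W:
  weight(W=0) = 1/45
  weight(W=1) = 1/60
  weight(W=2) = 1/45
Total weight = 1/45 + 1/60 + 1/45 = 11/180
P(W=0 | obs) = 1/45 / 11/180 = 4/11
P(W=1 | obs) = 1/60 / 11/180 = 3/11
P(W=2 | obs) = 1/45 / 11/180 = 4/11

P(W = 1 | obs) = 3/11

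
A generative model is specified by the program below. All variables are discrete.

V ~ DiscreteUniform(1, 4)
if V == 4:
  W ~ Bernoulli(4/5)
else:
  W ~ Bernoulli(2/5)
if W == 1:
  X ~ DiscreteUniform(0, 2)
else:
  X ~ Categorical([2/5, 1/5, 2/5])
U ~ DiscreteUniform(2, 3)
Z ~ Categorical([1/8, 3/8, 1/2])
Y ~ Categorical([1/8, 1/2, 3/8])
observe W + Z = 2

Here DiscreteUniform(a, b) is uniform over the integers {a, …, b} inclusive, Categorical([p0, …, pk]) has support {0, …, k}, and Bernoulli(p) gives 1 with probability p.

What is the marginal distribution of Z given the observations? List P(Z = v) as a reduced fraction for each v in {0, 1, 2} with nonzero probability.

P(Z=1) = 3/7, P(Z=2) = 4/7

Enumerate traces; 144 have nonzero weight after conditioning:
  (V=1, W=0, X=0, U=2, Z=2, Y=0) weight 3/1600
  (V=1, W=0, X=0, U=2, Z=2, Y=1) weight 3/400
  (V=1, W=0, X=0, U=2, Z=2, Y=2) weight 9/1600
  (V=1, W=0, X=0, U=3, Z=2, Y=0) weight 3/1600
  (V=1, W=0, X=0, U=3, Z=2, Y=1) weight 3/400
  (V=1, W=0, X=0, U=3, Z=2, Y=2) weight 9/1600
  (V=1, W=0, X=1, U=2, Z=2, Y=0) weight 3/3200
  (V=1, W=0, X=1, U=2, Z=2, Y=1) weight 3/800
  (V=1, W=1, X=0, U=2, Z=1, Y=0) weight 1/1280
  … 135 more
Group by Z:
  weight(Z=1) = 3/16
  weight(Z=2) = 1/4
Total weight = 3/16 + 1/4 = 7/16
P(Z=1 | obs) = 3/16 / 7/16 = 3/7
P(Z=2 | obs) = 1/4 / 7/16 = 4/7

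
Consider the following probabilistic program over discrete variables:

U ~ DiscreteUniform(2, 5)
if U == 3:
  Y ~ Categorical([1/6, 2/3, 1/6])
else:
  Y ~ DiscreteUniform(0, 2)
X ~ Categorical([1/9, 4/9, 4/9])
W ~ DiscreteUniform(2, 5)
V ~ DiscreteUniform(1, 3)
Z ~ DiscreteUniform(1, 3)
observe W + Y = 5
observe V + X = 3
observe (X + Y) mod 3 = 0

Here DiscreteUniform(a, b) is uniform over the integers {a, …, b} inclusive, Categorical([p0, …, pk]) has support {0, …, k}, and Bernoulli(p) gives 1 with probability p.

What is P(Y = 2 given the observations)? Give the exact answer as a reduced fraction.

P(Y = 2 | obs) = 28/75

Enumerate traces; 36 have nonzero weight after conditioning:
  (U=2, Y=0, X=0, W=5, V=3, Z=1) weight 1/3888
  (U=2, Y=0, X=0, W=5, V=3, Z=2) weight 1/3888
  (U=2, Y=0, X=0, W=5, V=3, Z=3) weight 1/3888
  (U=2, Y=1, X=2, W=4, V=1, Z=1) weight 1/972
  (U=2, Y=1, X=2, W=4, V=1, Z=2) weight 1/972
  (U=2, Y=1, X=2, W=4, V=1, Z=3) weight 1/972
  (U=2, Y=2, X=1, W=3, V=2, Z=1) weight 1/972
  (U=2, Y=2, X=1, W=3, V=2, Z=2) weight 1/972
  … 28 more
Group by Y:
  weight(Y=0) = 7/2592
  weight(Y=1) = 5/324
  weight(Y=2) = 7/648
Total weight = 7/2592 + 5/324 + 7/648 = 25/864
P(Y=0 | obs) = 7/2592 / 25/864 = 7/75
P(Y=1 | obs) = 5/324 / 25/864 = 8/15
P(Y=2 | obs) = 7/648 / 25/864 = 28/75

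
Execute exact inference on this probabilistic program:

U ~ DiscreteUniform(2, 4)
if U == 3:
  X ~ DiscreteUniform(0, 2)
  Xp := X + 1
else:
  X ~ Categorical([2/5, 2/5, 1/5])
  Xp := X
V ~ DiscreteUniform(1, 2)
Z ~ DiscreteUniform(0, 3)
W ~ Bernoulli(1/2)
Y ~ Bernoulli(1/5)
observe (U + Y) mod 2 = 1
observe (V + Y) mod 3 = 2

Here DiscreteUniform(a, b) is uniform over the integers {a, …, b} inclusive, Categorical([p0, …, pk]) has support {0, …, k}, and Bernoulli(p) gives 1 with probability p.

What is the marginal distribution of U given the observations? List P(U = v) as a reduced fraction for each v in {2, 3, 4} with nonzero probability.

Enumerate traces; 72 have nonzero weight after conditioning:
  (U=2, X=0, V=1, Z=0, W=0, Y=1) weight 1/600
  (U=2, X=0, V=1, Z=0, W=1, Y=1) weight 1/600
  (U=2, X=0, V=1, Z=1, W=0, Y=1) weight 1/600
  (U=2, X=0, V=1, Z=1, W=1, Y=1) weight 1/600
  (U=2, X=0, V=1, Z=2, W=0, Y=1) weight 1/600
  (U=2, X=0, V=1, Z=2, W=1, Y=1) weight 1/600
  (U=2, X=0, V=1, Z=3, W=0, Y=1) weight 1/600
  (U=2, X=0, V=1, Z=3, W=1, Y=1) weight 1/600
  (U=3, X=0, V=2, Z=0, W=0, Y=0) weight 1/180
  (U=4, X=0, V=1, Z=0, W=0, Y=1) weight 1/600
  … 62 more
Group by U:
  weight(U=2) = 1/30
  weight(U=3) = 2/15
  weight(U=4) = 1/30
Total weight = 1/30 + 2/15 + 1/30 = 1/5
P(U=2 | obs) = 1/30 / 1/5 = 1/6
P(U=3 | obs) = 2/15 / 1/5 = 2/3
P(U=4 | obs) = 1/30 / 1/5 = 1/6

P(U=2) = 1/6, P(U=3) = 2/3, P(U=4) = 1/6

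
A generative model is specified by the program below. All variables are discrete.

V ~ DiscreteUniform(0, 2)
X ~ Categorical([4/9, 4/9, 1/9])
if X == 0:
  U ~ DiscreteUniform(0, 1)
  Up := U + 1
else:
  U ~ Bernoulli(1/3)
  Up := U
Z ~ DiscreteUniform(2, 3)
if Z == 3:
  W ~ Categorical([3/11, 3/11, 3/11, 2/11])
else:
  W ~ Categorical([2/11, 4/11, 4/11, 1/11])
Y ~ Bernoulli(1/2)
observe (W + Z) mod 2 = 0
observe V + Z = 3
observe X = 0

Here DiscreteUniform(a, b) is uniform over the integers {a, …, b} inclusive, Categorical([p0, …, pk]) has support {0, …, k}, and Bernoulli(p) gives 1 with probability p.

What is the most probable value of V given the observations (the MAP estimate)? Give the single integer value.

argmax_v P(V = v | obs) = 1

Enumerate traces; 16 have nonzero weight after conditioning:
  (V=0, X=0, U=0, Z=3, W=1, Y=0) weight 1/198
  (V=0, X=0, U=0, Z=3, W=1, Y=1) weight 1/198
  (V=0, X=0, U=0, Z=3, W=3, Y=0) weight 1/297
  (V=0, X=0, U=0, Z=3, W=3, Y=1) weight 1/297
  (V=0, X=0, U=1, Z=3, W=1, Y=0) weight 1/198
  (V=0, X=0, U=1, Z=3, W=1, Y=1) weight 1/198
  (V=0, X=0, U=1, Z=3, W=3, Y=0) weight 1/297
  (V=0, X=0, U=1, Z=3, W=3, Y=1) weight 1/297
  (V=1, X=0, U=0, Z=2, W=0, Y=0) weight 1/297
  … 7 more
Group by V:
  weight(V=0) = 10/297
  weight(V=1) = 4/99
Total weight = 10/297 + 4/99 = 2/27
P(V=0 | obs) = 10/297 / 2/27 = 5/11
P(V=1 | obs) = 4/99 / 2/27 = 6/11
argmax = 1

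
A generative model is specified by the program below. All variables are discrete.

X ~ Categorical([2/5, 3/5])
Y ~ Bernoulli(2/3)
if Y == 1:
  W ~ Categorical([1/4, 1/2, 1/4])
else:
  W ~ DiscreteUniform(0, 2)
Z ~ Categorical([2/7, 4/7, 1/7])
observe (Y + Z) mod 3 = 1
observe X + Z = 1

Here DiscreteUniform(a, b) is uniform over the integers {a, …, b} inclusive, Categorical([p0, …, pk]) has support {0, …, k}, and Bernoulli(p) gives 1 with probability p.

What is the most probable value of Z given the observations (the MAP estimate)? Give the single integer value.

argmax_v P(Z = v | obs) = 0

Enumerate traces; 6 have nonzero weight after conditioning:
  (X=0, Y=0, W=0, Z=1) weight 8/315
  (X=0, Y=0, W=1, Z=1) weight 8/315
  (X=0, Y=0, W=2, Z=1) weight 8/315
  (X=1, Y=1, W=0, Z=0) weight 1/35
  (X=1, Y=1, W=1, Z=0) weight 2/35
  (X=1, Y=1, W=2, Z=0) weight 1/35
Group by Z:
  weight(Z=0) = 4/35
  weight(Z=1) = 8/105
Total weight = 4/35 + 8/105 = 4/21
P(Z=0 | obs) = 4/35 / 4/21 = 3/5
P(Z=1 | obs) = 8/105 / 4/21 = 2/5
argmax = 0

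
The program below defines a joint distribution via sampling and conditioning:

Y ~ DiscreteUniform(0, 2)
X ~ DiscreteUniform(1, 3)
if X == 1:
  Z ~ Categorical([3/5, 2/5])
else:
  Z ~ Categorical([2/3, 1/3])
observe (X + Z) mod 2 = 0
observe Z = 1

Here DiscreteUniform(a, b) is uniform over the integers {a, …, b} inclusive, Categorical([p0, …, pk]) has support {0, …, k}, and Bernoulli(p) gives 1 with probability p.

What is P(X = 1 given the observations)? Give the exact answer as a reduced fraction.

Enumerate traces; 6 have nonzero weight after conditioning:
  (Y=0, X=1, Z=1) weight 2/45
  (Y=0, X=3, Z=1) weight 1/27
  (Y=1, X=1, Z=1) weight 2/45
  (Y=1, X=3, Z=1) weight 1/27
  (Y=2, X=1, Z=1) weight 2/45
  (Y=2, X=3, Z=1) weight 1/27
Group by X:
  weight(X=1) = 2/15
  weight(X=3) = 1/9
Total weight = 2/15 + 1/9 = 11/45
P(X=1 | obs) = 2/15 / 11/45 = 6/11
P(X=3 | obs) = 1/9 / 11/45 = 5/11

P(X = 1 | obs) = 6/11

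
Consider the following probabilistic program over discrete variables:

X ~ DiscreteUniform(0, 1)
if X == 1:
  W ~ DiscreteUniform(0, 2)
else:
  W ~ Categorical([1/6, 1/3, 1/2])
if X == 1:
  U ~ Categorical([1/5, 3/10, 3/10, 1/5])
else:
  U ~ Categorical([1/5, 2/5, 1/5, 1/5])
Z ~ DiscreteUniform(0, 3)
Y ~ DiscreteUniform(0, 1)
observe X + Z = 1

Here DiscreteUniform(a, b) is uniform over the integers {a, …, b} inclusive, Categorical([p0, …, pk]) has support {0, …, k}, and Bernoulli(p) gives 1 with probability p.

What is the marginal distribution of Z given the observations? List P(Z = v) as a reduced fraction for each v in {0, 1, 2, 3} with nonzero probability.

Enumerate traces; 48 have nonzero weight after conditioning:
  (X=0, W=0, U=0, Z=1, Y=0) weight 1/480
  (X=0, W=0, U=0, Z=1, Y=1) weight 1/480
  (X=0, W=0, U=1, Z=1, Y=0) weight 1/240
  (X=0, W=0, U=1, Z=1, Y=1) weight 1/240
  (X=0, W=0, U=2, Z=1, Y=0) weight 1/480
  (X=0, W=0, U=2, Z=1, Y=1) weight 1/480
  (X=0, W=0, U=3, Z=1, Y=0) weight 1/480
  (X=0, W=0, U=3, Z=1, Y=1) weight 1/480
  (X=1, W=0, U=0, Z=0, Y=0) weight 1/240
  … 39 more
Group by Z:
  weight(Z=0) = 1/8
  weight(Z=1) = 1/8
Total weight = 1/8 + 1/8 = 1/4
P(Z=0 | obs) = 1/8 / 1/4 = 1/2
P(Z=1 | obs) = 1/8 / 1/4 = 1/2

P(Z=0) = 1/2, P(Z=1) = 1/2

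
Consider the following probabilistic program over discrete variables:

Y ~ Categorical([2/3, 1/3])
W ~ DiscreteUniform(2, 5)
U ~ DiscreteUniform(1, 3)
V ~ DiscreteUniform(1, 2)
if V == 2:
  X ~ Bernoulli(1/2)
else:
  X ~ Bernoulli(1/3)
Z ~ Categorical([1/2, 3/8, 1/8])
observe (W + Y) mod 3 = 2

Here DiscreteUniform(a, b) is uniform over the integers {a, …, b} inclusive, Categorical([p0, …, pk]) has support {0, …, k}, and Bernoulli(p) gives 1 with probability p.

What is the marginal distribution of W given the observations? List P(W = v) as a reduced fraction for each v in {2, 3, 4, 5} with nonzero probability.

P(W=2) = 2/5, P(W=4) = 1/5, P(W=5) = 2/5

Enumerate traces; 108 have nonzero weight after conditioning:
  (Y=0, W=2, U=1, V=1, X=0, Z=0) weight 1/108
  (Y=0, W=2, U=1, V=1, X=0, Z=1) weight 1/144
  (Y=0, W=2, U=1, V=1, X=0, Z=2) weight 1/432
  (Y=0, W=2, U=1, V=1, X=1, Z=0) weight 1/216
  (Y=0, W=2, U=1, V=1, X=1, Z=1) weight 1/288
  (Y=0, W=2, U=1, V=1, X=1, Z=2) weight 1/864
  (Y=0, W=2, U=1, V=2, X=0, Z=0) weight 1/144
  (Y=0, W=2, U=1, V=2, X=0, Z=1) weight 1/192
  (Y=0, W=5, U=1, V=1, X=0, Z=0) weight 1/108
  (Y=1, W=4, U=1, V=1, X=0, Z=0) weight 1/216
  … 98 more
Group by W:
  weight(W=2) = 1/6
  weight(W=4) = 1/12
  weight(W=5) = 1/6
Total weight = 1/6 + 1/12 + 1/6 = 5/12
P(W=2 | obs) = 1/6 / 5/12 = 2/5
P(W=4 | obs) = 1/12 / 5/12 = 1/5
P(W=5 | obs) = 1/6 / 5/12 = 2/5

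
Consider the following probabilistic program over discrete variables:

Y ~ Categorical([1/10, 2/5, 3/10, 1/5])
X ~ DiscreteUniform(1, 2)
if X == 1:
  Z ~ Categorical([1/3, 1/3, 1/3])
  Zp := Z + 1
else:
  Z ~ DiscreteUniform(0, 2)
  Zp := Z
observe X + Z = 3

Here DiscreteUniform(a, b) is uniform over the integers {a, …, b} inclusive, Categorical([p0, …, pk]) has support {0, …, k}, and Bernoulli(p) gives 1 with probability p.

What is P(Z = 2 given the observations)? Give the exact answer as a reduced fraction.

P(Z = 2 | obs) = 1/2

Enumerate traces; 8 have nonzero weight after conditioning:
  (Y=0, X=1, Z=2) weight 1/60
  (Y=0, X=2, Z=1) weight 1/60
  (Y=1, X=1, Z=2) weight 1/15
  (Y=1, X=2, Z=1) weight 1/15
  (Y=2, X=1, Z=2) weight 1/20
  (Y=2, X=2, Z=1) weight 1/20
  (Y=3, X=1, Z=2) weight 1/30
  (Y=3, X=2, Z=1) weight 1/30
Group by Z:
  weight(Z=1) = 1/6
  weight(Z=2) = 1/6
Total weight = 1/6 + 1/6 = 1/3
P(Z=1 | obs) = 1/6 / 1/3 = 1/2
P(Z=2 | obs) = 1/6 / 1/3 = 1/2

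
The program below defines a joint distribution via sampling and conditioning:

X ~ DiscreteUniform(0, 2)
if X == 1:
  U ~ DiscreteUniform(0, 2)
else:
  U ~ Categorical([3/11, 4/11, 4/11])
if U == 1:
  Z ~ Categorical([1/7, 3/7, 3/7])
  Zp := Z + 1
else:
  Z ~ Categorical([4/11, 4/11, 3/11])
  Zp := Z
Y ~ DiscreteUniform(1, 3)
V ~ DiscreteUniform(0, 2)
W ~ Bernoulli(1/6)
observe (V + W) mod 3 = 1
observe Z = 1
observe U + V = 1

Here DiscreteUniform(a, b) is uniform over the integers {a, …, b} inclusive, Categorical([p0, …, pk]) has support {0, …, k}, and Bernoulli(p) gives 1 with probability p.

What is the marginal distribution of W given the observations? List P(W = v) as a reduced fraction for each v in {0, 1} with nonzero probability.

P(W=0) = 116/149, P(W=1) = 33/149

Enumerate traces; 18 have nonzero weight after conditioning:
  (X=0, U=0, Z=1, Y=1, V=1, W=0) weight 10/3267
  (X=0, U=0, Z=1, Y=2, V=1, W=0) weight 10/3267
  (X=0, U=0, Z=1, Y=3, V=1, W=0) weight 10/3267
  (X=0, U=1, Z=1, Y=1, V=0, W=1) weight 2/2079
  (X=0, U=1, Z=1, Y=2, V=0, W=1) weight 2/2079
  (X=0, U=1, Z=1, Y=3, V=0, W=1) weight 2/2079
  (X=1, U=0, Z=1, Y=1, V=1, W=0) weight 10/2673
  (X=1, U=0, Z=1, Y=2, V=1, W=0) weight 10/2673
  … 10 more
Group by W:
  weight(W=0) = 290/9801
  weight(W=1) = 5/594
Total weight = 290/9801 + 5/594 = 745/19602
P(W=0 | obs) = 290/9801 / 745/19602 = 116/149
P(W=1 | obs) = 5/594 / 745/19602 = 33/149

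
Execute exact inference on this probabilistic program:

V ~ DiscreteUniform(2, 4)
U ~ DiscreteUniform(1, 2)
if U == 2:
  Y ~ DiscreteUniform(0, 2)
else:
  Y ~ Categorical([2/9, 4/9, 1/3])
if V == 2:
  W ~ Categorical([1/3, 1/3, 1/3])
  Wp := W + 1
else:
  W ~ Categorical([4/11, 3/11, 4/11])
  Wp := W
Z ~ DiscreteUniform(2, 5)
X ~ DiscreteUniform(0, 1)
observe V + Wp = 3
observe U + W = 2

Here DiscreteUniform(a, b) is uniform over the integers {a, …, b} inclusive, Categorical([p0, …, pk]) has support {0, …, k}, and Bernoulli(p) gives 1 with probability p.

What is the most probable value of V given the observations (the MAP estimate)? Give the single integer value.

Enumerate traces; 48 have nonzero weight after conditioning:
  (V=2, U=2, Y=0, W=0, Z=2, X=0) weight 1/432
  (V=2, U=2, Y=0, W=0, Z=2, X=1) weight 1/432
  (V=2, U=2, Y=0, W=0, Z=3, X=0) weight 1/432
  (V=2, U=2, Y=0, W=0, Z=3, X=1) weight 1/432
  (V=2, U=2, Y=0, W=0, Z=4, X=0) weight 1/432
  (V=2, U=2, Y=0, W=0, Z=4, X=1) weight 1/432
  (V=2, U=2, Y=0, W=0, Z=5, X=0) weight 1/432
  (V=2, U=2, Y=0, W=0, Z=5, X=1) weight 1/432
  (V=3, U=2, Y=0, W=0, Z=2, X=0) weight 1/396
  … 39 more
Group by V:
  weight(V=2) = 1/18
  weight(V=3) = 2/33
Total weight = 1/18 + 2/33 = 23/198
P(V=2 | obs) = 1/18 / 23/198 = 11/23
P(V=3 | obs) = 2/33 / 23/198 = 12/23
argmax = 3

argmax_v P(V = v | obs) = 3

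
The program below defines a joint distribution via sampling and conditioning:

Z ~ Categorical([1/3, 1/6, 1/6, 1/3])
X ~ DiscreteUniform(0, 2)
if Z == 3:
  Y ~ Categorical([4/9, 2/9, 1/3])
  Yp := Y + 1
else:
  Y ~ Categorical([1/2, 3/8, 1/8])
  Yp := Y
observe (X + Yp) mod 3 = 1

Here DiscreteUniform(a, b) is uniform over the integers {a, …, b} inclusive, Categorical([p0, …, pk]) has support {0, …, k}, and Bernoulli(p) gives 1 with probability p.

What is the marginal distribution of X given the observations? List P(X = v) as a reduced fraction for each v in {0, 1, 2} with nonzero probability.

P(X=0) = 43/108, P(X=1) = 4/9, P(X=2) = 17/108

Enumerate traces; 12 have nonzero weight after conditioning:
  (Z=0, X=0, Y=1) weight 1/24
  (Z=0, X=1, Y=0) weight 1/18
  (Z=0, X=2, Y=2) weight 1/72
  (Z=1, X=0, Y=1) weight 1/48
  (Z=1, X=1, Y=0) weight 1/36
  (Z=1, X=2, Y=2) weight 1/144
  (Z=2, X=0, Y=1) weight 1/48
  (Z=2, X=1, Y=0) weight 1/36
  … 4 more
Group by X:
  weight(X=0) = 43/324
  weight(X=1) = 4/27
  weight(X=2) = 17/324
Total weight = 43/324 + 4/27 + 17/324 = 1/3
P(X=0 | obs) = 43/324 / 1/3 = 43/108
P(X=1 | obs) = 4/27 / 1/3 = 4/9
P(X=2 | obs) = 17/324 / 1/3 = 17/108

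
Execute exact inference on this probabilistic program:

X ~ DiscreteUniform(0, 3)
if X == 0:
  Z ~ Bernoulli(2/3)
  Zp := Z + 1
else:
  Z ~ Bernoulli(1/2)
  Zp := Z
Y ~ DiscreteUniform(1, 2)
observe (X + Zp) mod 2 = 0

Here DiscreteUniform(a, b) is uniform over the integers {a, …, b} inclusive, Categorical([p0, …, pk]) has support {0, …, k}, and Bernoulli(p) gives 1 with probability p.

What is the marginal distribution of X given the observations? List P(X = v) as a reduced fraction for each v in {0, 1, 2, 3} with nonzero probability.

Enumerate traces; 8 have nonzero weight after conditioning:
  (X=0, Z=1, Y=1) weight 1/12
  (X=0, Z=1, Y=2) weight 1/12
  (X=1, Z=1, Y=1) weight 1/16
  (X=1, Z=1, Y=2) weight 1/16
  (X=2, Z=0, Y=1) weight 1/16
  (X=2, Z=0, Y=2) weight 1/16
  (X=3, Z=1, Y=1) weight 1/16
  (X=3, Z=1, Y=2) weight 1/16
Group by X:
  weight(X=0) = 1/6
  weight(X=1) = 1/8
  weight(X=2) = 1/8
  weight(X=3) = 1/8
Total weight = 1/6 + 1/8 + 1/8 + 1/8 = 13/24
P(X=0 | obs) = 1/6 / 13/24 = 4/13
P(X=1 | obs) = 1/8 / 13/24 = 3/13
P(X=2 | obs) = 1/8 / 13/24 = 3/13
P(X=3 | obs) = 1/8 / 13/24 = 3/13

P(X=0) = 4/13, P(X=1) = 3/13, P(X=2) = 3/13, P(X=3) = 3/13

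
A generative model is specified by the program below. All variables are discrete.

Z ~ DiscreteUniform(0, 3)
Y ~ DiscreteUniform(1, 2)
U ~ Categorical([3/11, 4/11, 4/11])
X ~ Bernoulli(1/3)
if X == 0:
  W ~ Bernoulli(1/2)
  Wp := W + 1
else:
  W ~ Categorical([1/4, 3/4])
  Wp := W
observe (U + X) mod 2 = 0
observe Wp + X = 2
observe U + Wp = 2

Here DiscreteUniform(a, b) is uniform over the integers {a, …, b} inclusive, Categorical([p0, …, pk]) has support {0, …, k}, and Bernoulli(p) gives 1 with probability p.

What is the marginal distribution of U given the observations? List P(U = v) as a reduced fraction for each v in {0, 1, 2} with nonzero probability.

P(U=0) = 1/2, P(U=1) = 1/2

Enumerate traces; 16 have nonzero weight after conditioning:
  (Z=0, Y=1, U=0, X=0, W=1) weight 1/88
  (Z=0, Y=1, U=1, X=1, W=1) weight 1/88
  (Z=0, Y=2, U=0, X=0, W=1) weight 1/88
  (Z=0, Y=2, U=1, X=1, W=1) weight 1/88
  (Z=1, Y=1, U=0, X=0, W=1) weight 1/88
  (Z=1, Y=1, U=1, X=1, W=1) weight 1/88
  (Z=1, Y=2, U=0, X=0, W=1) weight 1/88
  (Z=1, Y=2, U=1, X=1, W=1) weight 1/88
  … 8 more
Group by U:
  weight(U=0) = 1/11
  weight(U=1) = 1/11
Total weight = 1/11 + 1/11 = 2/11
P(U=0 | obs) = 1/11 / 2/11 = 1/2
P(U=1 | obs) = 1/11 / 2/11 = 1/2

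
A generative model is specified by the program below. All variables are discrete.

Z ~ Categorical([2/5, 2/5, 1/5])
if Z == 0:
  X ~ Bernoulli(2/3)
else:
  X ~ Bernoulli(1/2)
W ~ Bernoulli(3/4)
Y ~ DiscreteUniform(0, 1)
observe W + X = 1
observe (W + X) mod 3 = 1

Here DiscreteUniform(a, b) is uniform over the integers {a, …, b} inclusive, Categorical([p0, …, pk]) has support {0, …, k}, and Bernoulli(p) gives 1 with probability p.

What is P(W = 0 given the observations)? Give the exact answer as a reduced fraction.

P(W = 0 | obs) = 17/56

Enumerate traces; 12 have nonzero weight after conditioning:
  (Z=0, X=0, W=1, Y=0) weight 1/20
  (Z=0, X=0, W=1, Y=1) weight 1/20
  (Z=0, X=1, W=0, Y=0) weight 1/30
  (Z=0, X=1, W=0, Y=1) weight 1/30
  (Z=1, X=0, W=1, Y=0) weight 3/40
  (Z=1, X=0, W=1, Y=1) weight 3/40
  (Z=1, X=1, W=0, Y=0) weight 1/40
  (Z=1, X=1, W=0, Y=1) weight 1/40
  … 4 more
Group by W:
  weight(W=0) = 17/120
  weight(W=1) = 13/40
Total weight = 17/120 + 13/40 = 7/15
P(W=0 | obs) = 17/120 / 7/15 = 17/56
P(W=1 | obs) = 13/40 / 7/15 = 39/56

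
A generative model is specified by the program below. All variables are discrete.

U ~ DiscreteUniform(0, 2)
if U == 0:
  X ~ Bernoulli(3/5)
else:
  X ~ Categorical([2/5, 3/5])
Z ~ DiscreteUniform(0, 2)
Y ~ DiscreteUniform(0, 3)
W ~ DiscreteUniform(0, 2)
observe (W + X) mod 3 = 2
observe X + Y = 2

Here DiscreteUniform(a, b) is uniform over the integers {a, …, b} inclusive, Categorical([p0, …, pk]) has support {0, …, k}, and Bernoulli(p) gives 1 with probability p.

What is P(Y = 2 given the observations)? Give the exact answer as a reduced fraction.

P(Y = 2 | obs) = 2/5

Enumerate traces; 18 have nonzero weight after conditioning:
  (U=0, X=0, Z=0, Y=2, W=2) weight 1/270
  (U=0, X=0, Z=1, Y=2, W=2) weight 1/270
  (U=0, X=0, Z=2, Y=2, W=2) weight 1/270
  (U=0, X=1, Z=0, Y=1, W=1) weight 1/180
  (U=0, X=1, Z=1, Y=1, W=1) weight 1/180
  (U=0, X=1, Z=2, Y=1, W=1) weight 1/180
  (U=1, X=0, Z=0, Y=2, W=2) weight 1/270
  (U=1, X=0, Z=1, Y=2, W=2) weight 1/270
  … 10 more
Group by Y:
  weight(Y=1) = 1/20
  weight(Y=2) = 1/30
Total weight = 1/20 + 1/30 = 1/12
P(Y=1 | obs) = 1/20 / 1/12 = 3/5
P(Y=2 | obs) = 1/30 / 1/12 = 2/5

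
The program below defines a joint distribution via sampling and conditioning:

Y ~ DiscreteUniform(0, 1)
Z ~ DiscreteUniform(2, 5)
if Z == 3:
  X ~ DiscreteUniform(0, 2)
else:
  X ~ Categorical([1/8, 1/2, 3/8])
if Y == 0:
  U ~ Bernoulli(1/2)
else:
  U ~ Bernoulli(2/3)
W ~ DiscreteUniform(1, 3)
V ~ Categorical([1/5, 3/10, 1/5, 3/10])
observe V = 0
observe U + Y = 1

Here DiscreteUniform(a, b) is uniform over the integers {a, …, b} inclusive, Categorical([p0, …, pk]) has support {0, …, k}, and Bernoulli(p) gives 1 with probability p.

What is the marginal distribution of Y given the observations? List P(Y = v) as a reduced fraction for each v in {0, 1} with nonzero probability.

Enumerate traces; 72 have nonzero weight after conditioning:
  (Y=0, Z=2, X=0, U=1, W=1, V=0) weight 1/1920
  (Y=0, Z=2, X=0, U=1, W=2, V=0) weight 1/1920
  (Y=0, Z=2, X=0, U=1, W=3, V=0) weight 1/1920
  (Y=0, Z=2, X=1, U=1, W=1, V=0) weight 1/480
  (Y=0, Z=2, X=1, U=1, W=2, V=0) weight 1/480
  (Y=0, Z=2, X=1, U=1, W=3, V=0) weight 1/480
  (Y=0, Z=2, X=2, U=1, W=1, V=0) weight 1/640
  (Y=0, Z=2, X=2, U=1, W=2, V=0) weight 1/640
  (Y=1, Z=2, X=0, U=0, W=1, V=0) weight 1/2880
  … 63 more
Group by Y:
  weight(Y=0) = 1/20
  weight(Y=1) = 1/30
Total weight = 1/20 + 1/30 = 1/12
P(Y=0 | obs) = 1/20 / 1/12 = 3/5
P(Y=1 | obs) = 1/30 / 1/12 = 2/5

P(Y=0) = 3/5, P(Y=1) = 2/5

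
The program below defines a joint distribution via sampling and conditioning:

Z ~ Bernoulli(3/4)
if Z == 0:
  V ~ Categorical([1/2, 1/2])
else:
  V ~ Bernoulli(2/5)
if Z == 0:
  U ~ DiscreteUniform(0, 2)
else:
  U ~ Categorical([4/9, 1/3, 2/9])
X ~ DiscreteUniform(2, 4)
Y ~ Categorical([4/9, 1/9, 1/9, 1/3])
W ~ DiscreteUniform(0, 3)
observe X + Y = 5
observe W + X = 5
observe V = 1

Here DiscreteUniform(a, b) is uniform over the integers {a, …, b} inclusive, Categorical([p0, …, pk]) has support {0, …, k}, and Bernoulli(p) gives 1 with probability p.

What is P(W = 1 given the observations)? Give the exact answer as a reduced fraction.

Enumerate traces; 18 have nonzero weight after conditioning:
  (Z=0, V=1, U=0, X=2, Y=3, W=3) weight 1/864
  (Z=0, V=1, U=0, X=3, Y=2, W=2) weight 1/2592
  (Z=0, V=1, U=0, X=4, Y=1, W=1) weight 1/2592
  (Z=0, V=1, U=1, X=2, Y=3, W=3) weight 1/864
  (Z=0, V=1, U=1, X=3, Y=2, W=2) weight 1/2592
  (Z=0, V=1, U=1, X=4, Y=1, W=1) weight 1/2592
  (Z=0, V=1, U=2, X=2, Y=3, W=3) weight 1/864
  (Z=0, V=1, U=2, X=3, Y=2, W=2) weight 1/2592
  … 10 more
Group by W:
  weight(W=1) = 17/4320
  weight(W=2) = 17/4320
  weight(W=3) = 17/1440
Total weight = 17/4320 + 17/4320 + 17/1440 = 17/864
P(W=1 | obs) = 17/4320 / 17/864 = 1/5
P(W=2 | obs) = 17/4320 / 17/864 = 1/5
P(W=3 | obs) = 17/1440 / 17/864 = 3/5

P(W = 1 | obs) = 1/5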